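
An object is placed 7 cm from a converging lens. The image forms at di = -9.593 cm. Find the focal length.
1/f = 1/do + 1/di → f = 25.9 cm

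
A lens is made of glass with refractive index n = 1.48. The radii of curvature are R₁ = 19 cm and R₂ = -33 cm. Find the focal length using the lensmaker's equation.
1/f = (n − 1)(1/R₁ − 1/R₂) → f = 25.12 cm (converging lens)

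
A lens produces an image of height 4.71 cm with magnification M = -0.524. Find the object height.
ho = |hi|/|M| = 8.989 cm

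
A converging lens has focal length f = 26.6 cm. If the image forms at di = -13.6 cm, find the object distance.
1/do = 1/f − 1/di → do = 8.999 cm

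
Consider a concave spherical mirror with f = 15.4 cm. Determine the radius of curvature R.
R = 2|f| = 30.8 cm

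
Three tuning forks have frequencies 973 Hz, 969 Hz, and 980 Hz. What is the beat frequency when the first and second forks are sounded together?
4 Hz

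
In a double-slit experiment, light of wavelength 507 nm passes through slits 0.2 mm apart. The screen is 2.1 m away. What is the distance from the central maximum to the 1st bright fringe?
y = mλL/d = 5.324 mm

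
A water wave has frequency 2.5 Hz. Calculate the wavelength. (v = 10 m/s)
λ = v/f = 4 m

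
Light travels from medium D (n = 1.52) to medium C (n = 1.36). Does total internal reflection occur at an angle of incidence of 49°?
θc = arcsin(n₂/n₁) = 63.47°; 49° < θc, so no — the ray refracts.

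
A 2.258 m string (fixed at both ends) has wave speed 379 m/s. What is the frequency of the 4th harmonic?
fₙ = nv/(2L) = 335.7 Hz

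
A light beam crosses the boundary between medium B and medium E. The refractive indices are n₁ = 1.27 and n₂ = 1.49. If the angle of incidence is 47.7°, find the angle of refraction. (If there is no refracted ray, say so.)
sin θ₂ = (n₁/n₂)·sin θ₁ = 0.6304 → θ₂ = 39.08°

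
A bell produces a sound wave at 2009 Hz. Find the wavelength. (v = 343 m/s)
λ = v/f = 0.1707 m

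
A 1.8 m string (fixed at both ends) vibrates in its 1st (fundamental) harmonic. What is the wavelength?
λₙ = 2L/n = 3.6 m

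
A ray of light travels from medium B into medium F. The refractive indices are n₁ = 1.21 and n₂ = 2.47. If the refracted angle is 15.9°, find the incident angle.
sin θ₁ = (n₂/n₁)·sin θ₂ → θ₁ = 34°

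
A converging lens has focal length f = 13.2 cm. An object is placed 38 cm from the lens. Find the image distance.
1/di = 1/f − 1/do → di = 20.23 cm (real image)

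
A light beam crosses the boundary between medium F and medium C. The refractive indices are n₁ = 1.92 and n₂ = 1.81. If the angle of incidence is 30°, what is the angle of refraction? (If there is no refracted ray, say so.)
sin θ₂ = (n₁/n₂)·sin θ₁ = 0.5304 → θ₂ = 32.03°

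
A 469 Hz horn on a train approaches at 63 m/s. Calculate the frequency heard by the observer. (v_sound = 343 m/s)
f_obs = f·v/(v − v_s) = 574.5 Hz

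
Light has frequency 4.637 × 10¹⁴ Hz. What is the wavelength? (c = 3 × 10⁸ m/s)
λ = c/f = 647 nm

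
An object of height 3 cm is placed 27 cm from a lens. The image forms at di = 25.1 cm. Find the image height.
hi = (-di/do) × ho = -2.789 cm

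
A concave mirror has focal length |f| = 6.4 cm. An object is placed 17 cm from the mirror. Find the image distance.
f = +6.4 cm (concave); 1/di = 1/f − 1/do → di = 10.26 cm (real image, in front of mirror)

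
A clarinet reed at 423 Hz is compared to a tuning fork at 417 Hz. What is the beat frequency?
6 Hz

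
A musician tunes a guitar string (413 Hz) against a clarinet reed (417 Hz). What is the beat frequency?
4 Hz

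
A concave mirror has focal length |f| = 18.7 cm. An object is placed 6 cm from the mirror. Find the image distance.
f = +18.7 cm (concave); 1/di = 1/f − 1/do → di = -8.835 cm (virtual image, behind mirror)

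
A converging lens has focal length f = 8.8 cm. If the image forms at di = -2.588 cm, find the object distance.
1/do = 1/f − 1/di → do = 2 cm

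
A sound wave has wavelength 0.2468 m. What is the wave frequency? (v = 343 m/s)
f = v/λ = 1390 Hz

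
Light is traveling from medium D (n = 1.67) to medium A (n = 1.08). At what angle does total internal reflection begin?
θc = arcsin(n₂/n₁) = 40.29°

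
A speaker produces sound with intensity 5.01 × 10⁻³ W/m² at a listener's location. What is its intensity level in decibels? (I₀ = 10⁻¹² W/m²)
β = 10·log₁₀(I/I₀) = 97 dB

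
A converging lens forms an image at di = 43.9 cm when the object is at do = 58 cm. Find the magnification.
M = −di/do = -0.7569 (inverted image)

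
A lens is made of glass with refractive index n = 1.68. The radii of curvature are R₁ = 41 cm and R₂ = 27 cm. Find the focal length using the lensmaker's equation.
1/f = (n − 1)(1/R₁ − 1/R₂) → f = -116.3 cm (diverging lens)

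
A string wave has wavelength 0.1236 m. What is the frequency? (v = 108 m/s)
f = v/λ = 873.8 Hz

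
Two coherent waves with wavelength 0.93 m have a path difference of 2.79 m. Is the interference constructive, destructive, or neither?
constructive — path difference = 3λ, a whole number of wavelengths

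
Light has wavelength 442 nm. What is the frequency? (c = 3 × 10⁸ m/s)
f = c/λ = 6.787 × 10¹⁴ Hz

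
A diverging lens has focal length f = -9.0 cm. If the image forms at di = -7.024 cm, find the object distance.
1/do = 1/f − 1/di → do = 31.99 cm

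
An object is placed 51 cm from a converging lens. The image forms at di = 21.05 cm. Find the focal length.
1/f = 1/do + 1/di → f = 14.9 cm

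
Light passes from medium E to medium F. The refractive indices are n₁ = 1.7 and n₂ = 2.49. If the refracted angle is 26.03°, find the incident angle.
sin θ₁ = (n₂/n₁)·sin θ₂ → θ₁ = 40°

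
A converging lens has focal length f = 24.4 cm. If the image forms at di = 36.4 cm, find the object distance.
1/do = 1/f − 1/di → do = 74.01 cm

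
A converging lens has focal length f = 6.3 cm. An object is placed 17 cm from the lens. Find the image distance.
1/di = 1/f − 1/do → di = 10.01 cm (real image)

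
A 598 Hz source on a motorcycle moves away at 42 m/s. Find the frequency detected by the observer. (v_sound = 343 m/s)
f_obs = f·v/(v + v_s) = 532.8 Hz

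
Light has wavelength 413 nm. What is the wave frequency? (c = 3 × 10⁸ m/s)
f = c/λ = 7.264 × 10¹⁴ Hz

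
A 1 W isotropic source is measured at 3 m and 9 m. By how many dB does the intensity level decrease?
Δβ = 20·log₁₀(r₂/r₁) = 9.542 dB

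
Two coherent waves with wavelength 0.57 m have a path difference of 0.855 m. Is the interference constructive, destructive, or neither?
destructive — path difference = 1.5λ, an odd multiple of λ/2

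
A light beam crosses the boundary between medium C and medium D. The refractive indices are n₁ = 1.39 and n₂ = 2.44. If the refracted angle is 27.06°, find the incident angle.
sin θ₁ = (n₂/n₁)·sin θ₂ → θ₁ = 52.99°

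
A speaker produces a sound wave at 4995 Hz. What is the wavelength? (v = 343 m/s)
λ = v/f = 0.06867 m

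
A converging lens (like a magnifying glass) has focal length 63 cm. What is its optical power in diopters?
P = 1/f = 1.587 D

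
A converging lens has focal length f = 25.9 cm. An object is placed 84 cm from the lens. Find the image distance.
1/di = 1/f − 1/do → di = 37.45 cm (real image)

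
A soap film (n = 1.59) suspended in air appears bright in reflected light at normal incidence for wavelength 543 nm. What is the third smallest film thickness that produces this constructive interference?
2nt = (m − ½)λ with m = 3 → t = (m − ½)λ/(2n) = 426.9 nm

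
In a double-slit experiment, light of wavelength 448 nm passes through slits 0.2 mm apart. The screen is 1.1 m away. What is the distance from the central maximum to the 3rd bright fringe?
y = mλL/d = 7.392 mm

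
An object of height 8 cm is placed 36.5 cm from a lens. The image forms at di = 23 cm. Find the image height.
hi = (-di/do) × ho = -5.041 cm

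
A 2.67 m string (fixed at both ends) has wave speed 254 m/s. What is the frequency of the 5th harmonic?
fₙ = nv/(2L) = 237.8 Hz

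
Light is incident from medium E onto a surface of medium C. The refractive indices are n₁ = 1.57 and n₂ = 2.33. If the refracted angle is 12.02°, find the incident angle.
sin θ₁ = (n₂/n₁)·sin θ₂ → θ₁ = 18°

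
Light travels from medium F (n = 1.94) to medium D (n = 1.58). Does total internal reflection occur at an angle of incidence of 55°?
θc = arcsin(n₂/n₁) = 54.53°; 55° > θc, so yes — total internal reflection.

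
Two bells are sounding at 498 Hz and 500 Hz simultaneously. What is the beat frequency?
2 Hz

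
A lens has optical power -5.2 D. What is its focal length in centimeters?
f = 1/P = -19.23 cm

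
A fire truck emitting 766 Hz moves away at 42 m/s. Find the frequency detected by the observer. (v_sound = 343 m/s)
f_obs = f·v/(v + v_s) = 682.4 Hz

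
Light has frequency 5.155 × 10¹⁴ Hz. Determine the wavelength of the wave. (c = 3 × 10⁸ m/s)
λ = c/f = 582 nm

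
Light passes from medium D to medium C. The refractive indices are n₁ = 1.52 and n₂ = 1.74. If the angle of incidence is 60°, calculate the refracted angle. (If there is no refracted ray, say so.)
sin θ₂ = (n₁/n₂)·sin θ₁ = 0.7565 → θ₂ = 49.16°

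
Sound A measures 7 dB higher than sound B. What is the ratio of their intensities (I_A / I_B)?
I_A/I_B = 10^(Δβ/10) = 5.012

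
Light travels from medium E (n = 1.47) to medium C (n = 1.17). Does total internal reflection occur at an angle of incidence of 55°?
θc = arcsin(n₂/n₁) = 52.74°; 55° > θc, so yes — total internal reflection.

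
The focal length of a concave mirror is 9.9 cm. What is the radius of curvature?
R = 2|f| = 19.8 cm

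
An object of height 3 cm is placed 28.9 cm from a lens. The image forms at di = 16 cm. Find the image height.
hi = (-di/do) × ho = -1.661 cm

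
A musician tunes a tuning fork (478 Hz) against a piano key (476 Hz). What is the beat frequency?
2 Hz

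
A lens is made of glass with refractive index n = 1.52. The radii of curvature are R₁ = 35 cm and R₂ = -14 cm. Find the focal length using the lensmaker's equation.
1/f = (n − 1)(1/R₁ − 1/R₂) → f = 19.23 cm (converging lens)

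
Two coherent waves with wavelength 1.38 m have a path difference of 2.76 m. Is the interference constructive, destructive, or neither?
constructive — path difference = 2λ, a whole number of wavelengths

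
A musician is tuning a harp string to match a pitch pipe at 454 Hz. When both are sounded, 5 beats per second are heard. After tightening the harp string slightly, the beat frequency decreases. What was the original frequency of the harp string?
449 Hz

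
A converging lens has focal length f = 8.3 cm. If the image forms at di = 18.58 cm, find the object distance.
1/do = 1/f − 1/di → do = 15 cm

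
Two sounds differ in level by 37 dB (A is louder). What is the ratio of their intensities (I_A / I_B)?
I_A/I_B = 10^(Δβ/10) = 5012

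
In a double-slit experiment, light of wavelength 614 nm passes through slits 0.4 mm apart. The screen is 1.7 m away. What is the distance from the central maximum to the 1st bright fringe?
y = mλL/d = 2.609 mm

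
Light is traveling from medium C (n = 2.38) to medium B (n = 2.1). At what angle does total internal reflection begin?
θc = arcsin(n₂/n₁) = 61.93°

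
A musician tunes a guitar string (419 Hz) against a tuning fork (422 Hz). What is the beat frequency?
3 Hz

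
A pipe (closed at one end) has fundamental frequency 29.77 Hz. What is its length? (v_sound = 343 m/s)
L = v/(4f₁) = 2.88 m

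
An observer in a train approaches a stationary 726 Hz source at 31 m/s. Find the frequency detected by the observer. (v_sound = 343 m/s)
f_obs = f·(v + v_o)/v = 791.6 Hz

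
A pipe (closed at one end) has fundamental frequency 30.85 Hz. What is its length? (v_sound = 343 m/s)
L = v/(4f₁) = 2.78 m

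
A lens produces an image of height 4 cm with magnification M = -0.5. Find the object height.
ho = |hi|/|M| = 8 cm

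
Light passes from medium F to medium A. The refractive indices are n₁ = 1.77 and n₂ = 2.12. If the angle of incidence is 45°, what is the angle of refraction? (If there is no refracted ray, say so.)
sin θ₂ = (n₁/n₂)·sin θ₁ = 0.5904 → θ₂ = 36.18°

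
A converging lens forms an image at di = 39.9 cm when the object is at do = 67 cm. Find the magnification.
M = −di/do = -0.5955 (inverted image)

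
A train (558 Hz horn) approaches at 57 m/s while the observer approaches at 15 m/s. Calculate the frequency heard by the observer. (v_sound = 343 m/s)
f_obs = f·(v + v_o)/(v − v_s) = 698.5 Hz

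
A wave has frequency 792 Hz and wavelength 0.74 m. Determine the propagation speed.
v = fλ = 586.1 m/s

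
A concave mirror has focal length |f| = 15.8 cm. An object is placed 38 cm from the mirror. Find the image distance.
f = +15.8 cm (concave); 1/di = 1/f − 1/do → di = 27.05 cm (real image, in front of mirror)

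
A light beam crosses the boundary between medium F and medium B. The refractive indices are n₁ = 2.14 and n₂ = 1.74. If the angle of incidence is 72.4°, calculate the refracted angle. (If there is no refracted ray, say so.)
sin θ₂ = (n₁/n₂)·sin θ₁ = 1.172 > 1, so there is no refracted ray — the light undergoes total internal reflection.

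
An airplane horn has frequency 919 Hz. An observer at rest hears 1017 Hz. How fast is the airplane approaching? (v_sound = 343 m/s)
v_s = v·(1 − f/f_obs) = 33.05 m/s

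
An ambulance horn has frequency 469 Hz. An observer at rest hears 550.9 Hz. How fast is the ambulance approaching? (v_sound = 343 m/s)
v_s = v·(1 − f/f_obs) = 50.99 m/s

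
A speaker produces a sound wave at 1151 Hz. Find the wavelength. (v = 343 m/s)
λ = v/f = 0.298 m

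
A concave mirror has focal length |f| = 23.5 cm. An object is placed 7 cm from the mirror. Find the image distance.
f = +23.5 cm (concave); 1/di = 1/f − 1/do → di = -9.97 cm (virtual image, behind mirror)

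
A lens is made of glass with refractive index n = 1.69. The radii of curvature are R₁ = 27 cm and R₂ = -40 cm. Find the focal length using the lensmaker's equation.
1/f = (n − 1)(1/R₁ − 1/R₂) → f = 23.36 cm (converging lens)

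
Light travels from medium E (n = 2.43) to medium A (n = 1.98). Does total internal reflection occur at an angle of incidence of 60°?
θc = arcsin(n₂/n₁) = 54.57°; 60° > θc, so yes — total internal reflection.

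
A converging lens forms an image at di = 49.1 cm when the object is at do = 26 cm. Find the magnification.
M = −di/do = -1.888 (inverted image)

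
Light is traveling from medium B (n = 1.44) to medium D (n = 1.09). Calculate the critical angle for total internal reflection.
θc = arcsin(n₂/n₁) = 49.2°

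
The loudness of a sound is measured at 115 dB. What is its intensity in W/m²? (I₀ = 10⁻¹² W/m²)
I = I₀·10^(β/10) = 3.16 × 10⁻¹ W/m²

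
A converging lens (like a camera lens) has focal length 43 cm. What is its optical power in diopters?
P = 1/f = 2.326 D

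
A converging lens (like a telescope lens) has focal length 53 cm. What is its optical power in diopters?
P = 1/f = 1.887 D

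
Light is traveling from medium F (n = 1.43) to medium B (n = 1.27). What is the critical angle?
θc = arcsin(n₂/n₁) = 62.64°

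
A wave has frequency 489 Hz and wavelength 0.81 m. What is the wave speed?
v = fλ = 396.1 m/s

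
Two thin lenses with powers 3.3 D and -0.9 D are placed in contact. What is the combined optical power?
P_total = P₁ + P₂ = 2.4 D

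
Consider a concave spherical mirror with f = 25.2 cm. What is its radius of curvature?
R = 2|f| = 50.4 cm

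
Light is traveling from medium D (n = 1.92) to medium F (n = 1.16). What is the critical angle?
θc = arcsin(n₂/n₁) = 37.17°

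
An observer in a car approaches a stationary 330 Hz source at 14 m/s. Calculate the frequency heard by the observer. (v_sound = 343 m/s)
f_obs = f·(v + v_o)/v = 343.5 Hz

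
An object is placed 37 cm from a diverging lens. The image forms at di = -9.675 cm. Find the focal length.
1/f = 1/do + 1/di → f = -13.1 cm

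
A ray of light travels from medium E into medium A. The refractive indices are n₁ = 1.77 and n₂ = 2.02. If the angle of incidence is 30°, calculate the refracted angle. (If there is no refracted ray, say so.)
sin θ₂ = (n₁/n₂)·sin θ₁ = 0.4381 → θ₂ = 25.98°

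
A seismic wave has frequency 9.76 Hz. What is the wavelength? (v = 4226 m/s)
λ = v/f = 433 m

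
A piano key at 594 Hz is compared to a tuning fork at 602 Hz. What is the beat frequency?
8 Hz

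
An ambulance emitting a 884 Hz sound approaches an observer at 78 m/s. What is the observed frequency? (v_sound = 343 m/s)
f_obs = f·v/(v − v_s) = 1144 Hz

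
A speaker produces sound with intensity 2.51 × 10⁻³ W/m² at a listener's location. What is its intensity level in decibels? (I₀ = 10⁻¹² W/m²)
β = 10·log₁₀(I/I₀) = 94 dB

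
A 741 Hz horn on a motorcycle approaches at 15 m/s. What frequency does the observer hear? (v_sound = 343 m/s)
f_obs = f·v/(v − v_s) = 774.9 Hz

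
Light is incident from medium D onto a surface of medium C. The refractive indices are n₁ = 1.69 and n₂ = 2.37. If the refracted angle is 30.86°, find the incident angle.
sin θ₁ = (n₂/n₁)·sin θ₂ → θ₁ = 46°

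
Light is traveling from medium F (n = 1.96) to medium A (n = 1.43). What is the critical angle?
θc = arcsin(n₂/n₁) = 46.85°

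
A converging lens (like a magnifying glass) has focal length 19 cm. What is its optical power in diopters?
P = 1/f = 5.263 D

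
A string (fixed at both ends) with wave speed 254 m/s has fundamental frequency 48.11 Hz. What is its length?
L = v/(2f₁) = 2.64 m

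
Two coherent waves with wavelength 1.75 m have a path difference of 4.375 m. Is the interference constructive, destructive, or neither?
destructive — path difference = 2.5λ, an odd multiple of λ/2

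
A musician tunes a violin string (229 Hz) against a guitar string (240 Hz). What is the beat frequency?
11 Hz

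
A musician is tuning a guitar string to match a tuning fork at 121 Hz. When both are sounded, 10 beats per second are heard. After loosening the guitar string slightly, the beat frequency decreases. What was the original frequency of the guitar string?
131 Hz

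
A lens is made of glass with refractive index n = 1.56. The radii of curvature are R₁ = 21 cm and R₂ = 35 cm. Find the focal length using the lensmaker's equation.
1/f = (n − 1)(1/R₁ − 1/R₂) → f = 93.75 cm (converging lens)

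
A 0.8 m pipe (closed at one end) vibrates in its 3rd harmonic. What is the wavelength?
λₙ = 4L/n = 1.067 m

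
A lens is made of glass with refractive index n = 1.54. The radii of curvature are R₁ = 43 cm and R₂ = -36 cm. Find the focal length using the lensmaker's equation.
1/f = (n − 1)(1/R₁ − 1/R₂) → f = 36.29 cm (converging lens)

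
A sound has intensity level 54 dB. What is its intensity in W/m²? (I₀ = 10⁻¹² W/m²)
I = I₀·10^(β/10) = 2.51 × 10⁻⁷ W/m²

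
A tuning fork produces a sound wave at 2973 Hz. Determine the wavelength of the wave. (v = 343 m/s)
λ = v/f = 0.1154 m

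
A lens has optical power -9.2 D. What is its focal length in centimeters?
f = 1/P = -10.87 cm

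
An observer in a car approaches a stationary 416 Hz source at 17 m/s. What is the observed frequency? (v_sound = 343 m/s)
f_obs = f·(v + v_o)/v = 436.6 Hz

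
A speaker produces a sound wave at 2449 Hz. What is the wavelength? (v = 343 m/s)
λ = v/f = 0.1401 m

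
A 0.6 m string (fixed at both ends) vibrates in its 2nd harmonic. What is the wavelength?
λₙ = 2L/n = 0.6 m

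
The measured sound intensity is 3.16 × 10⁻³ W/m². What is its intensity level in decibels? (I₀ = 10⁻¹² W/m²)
β = 10·log₁₀(I/I₀) = 95 dB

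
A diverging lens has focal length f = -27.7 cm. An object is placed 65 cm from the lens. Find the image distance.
1/di = 1/f − 1/do → di = -19.42 cm (virtual image)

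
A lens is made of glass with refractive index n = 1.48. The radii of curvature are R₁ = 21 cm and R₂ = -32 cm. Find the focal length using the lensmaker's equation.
1/f = (n − 1)(1/R₁ − 1/R₂) → f = 26.42 cm (converging lens)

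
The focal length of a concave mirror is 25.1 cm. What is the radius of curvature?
R = 2|f| = 50.2 cm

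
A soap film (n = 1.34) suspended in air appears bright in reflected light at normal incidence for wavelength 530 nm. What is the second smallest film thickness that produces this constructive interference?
2nt = (m − ½)λ with m = 2 → t = (m − ½)λ/(2n) = 296.6 nm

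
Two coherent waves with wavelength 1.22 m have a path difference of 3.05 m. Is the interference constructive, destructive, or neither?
destructive — path difference = 2.5λ, an odd multiple of λ/2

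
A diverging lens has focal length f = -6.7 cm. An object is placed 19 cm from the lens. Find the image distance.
1/di = 1/f − 1/do → di = -4.953 cm (virtual image)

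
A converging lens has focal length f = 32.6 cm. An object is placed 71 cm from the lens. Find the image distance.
1/di = 1/f − 1/do → di = 60.28 cm (real image)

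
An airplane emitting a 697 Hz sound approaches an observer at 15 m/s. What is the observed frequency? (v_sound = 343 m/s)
f_obs = f·v/(v − v_s) = 728.9 Hz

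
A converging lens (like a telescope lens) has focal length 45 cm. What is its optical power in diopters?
P = 1/f = 2.222 D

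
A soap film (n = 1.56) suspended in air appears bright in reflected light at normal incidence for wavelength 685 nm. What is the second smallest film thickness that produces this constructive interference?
2nt = (m − ½)λ with m = 2 → t = (m − ½)λ/(2n) = 329.3 nm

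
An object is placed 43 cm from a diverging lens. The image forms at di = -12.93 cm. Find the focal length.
1/f = 1/do + 1/di → f = -18.49 cm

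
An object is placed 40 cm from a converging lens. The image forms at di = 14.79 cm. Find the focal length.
1/f = 1/do + 1/di → f = 10.8 cm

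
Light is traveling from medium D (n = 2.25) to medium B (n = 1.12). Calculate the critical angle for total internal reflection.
θc = arcsin(n₂/n₁) = 29.85°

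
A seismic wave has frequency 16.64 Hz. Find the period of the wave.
T = 1/f = 0.0601 s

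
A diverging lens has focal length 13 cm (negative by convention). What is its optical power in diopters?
P = 1/f = -7.692 D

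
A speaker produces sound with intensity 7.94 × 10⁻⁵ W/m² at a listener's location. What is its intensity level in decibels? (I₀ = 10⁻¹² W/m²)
β = 10·log₁₀(I/I₀) = 79 dB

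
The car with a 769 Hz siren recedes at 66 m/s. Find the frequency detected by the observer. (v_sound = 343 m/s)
f_obs = f·v/(v + v_s) = 644.9 Hz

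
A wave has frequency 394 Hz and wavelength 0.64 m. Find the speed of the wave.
v = fλ = 252.2 m/s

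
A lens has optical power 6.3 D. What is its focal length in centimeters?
f = 1/P = 15.87 cm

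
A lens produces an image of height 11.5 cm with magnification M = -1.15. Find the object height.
ho = |hi|/|M| = 10 cm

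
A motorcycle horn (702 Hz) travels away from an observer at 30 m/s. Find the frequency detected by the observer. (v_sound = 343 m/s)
f_obs = f·v/(v + v_s) = 645.5 Hz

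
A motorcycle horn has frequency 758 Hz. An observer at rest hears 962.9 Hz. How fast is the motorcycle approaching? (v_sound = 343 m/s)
v_s = v·(1 − f/f_obs) = 72.99 m/s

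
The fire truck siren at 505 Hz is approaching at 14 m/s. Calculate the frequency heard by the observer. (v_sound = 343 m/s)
f_obs = f·v/(v − v_s) = 526.5 Hz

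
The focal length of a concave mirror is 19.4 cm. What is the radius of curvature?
R = 2|f| = 38.8 cm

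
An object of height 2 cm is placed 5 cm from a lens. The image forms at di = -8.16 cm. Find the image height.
hi = (-di/do) × ho = 3.264 cm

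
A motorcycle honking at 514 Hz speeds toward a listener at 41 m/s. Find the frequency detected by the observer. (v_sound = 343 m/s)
f_obs = f·v/(v − v_s) = 583.8 Hz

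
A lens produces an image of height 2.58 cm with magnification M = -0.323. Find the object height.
ho = |hi|/|M| = 7.988 cm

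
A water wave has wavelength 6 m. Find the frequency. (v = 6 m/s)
f = v/λ = 1 Hz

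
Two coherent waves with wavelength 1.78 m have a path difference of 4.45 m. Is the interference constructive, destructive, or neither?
destructive — path difference = 2.5λ, an odd multiple of λ/2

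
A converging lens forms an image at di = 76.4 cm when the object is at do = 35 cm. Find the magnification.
M = −di/do = -2.183 (inverted image)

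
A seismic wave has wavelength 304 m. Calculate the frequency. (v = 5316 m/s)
f = v/λ = 17.49 Hz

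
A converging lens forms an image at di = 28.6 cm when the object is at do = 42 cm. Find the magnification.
M = −di/do = -0.681 (inverted image)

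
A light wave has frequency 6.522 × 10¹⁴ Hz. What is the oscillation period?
T = 1/f = 1.533 × 10⁻¹⁵ s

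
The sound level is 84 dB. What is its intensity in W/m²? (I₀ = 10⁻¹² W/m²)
I = I₀·10^(β/10) = 2.51 × 10⁻⁴ W/m²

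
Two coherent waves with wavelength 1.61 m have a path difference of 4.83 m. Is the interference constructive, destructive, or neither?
constructive — path difference = 3λ, a whole number of wavelengths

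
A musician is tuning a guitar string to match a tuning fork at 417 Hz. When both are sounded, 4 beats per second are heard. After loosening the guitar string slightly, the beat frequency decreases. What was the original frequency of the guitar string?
421 Hz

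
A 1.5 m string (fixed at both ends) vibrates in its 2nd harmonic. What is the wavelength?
λₙ = 2L/n = 1.5 m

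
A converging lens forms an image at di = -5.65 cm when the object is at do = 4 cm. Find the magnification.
M = −di/do = 1.413 (upright image)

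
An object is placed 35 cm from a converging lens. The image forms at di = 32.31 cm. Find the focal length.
1/f = 1/do + 1/di → f = 16.8 cm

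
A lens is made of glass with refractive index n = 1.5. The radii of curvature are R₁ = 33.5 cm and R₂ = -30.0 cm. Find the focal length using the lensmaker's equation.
1/f = (n − 1)(1/R₁ − 1/R₂) → f = 31.65 cm (converging lens)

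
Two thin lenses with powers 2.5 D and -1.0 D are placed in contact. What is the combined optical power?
P_total = P₁ + P₂ = 1.5 D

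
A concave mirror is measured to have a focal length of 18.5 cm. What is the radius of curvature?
R = 2|f| = 37 cm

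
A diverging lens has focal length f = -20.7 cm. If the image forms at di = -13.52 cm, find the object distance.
1/do = 1/f − 1/di → do = 38.98 cm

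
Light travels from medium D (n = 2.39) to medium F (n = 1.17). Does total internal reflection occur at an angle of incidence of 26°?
θc = arcsin(n₂/n₁) = 29.31°; 26° < θc, so no — the ray refracts.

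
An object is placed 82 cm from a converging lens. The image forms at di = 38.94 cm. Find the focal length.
1/f = 1/do + 1/di → f = 26.4 cm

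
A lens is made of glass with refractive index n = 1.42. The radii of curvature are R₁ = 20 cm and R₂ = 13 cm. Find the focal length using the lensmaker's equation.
1/f = (n − 1)(1/R₁ − 1/R₂) → f = -88.44 cm (diverging lens)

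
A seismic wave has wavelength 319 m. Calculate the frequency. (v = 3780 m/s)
f = v/λ = 11.85 Hz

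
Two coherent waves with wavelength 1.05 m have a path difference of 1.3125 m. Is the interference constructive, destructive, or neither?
neither (partial) — path difference = 1.25λ, neither a whole number of wavelengths nor an odd multiple of λ/2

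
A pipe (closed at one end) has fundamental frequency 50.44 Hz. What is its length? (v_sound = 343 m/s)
L = v/(4f₁) = 1.7 m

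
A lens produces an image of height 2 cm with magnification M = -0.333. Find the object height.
ho = |hi|/|M| = 6.006 cm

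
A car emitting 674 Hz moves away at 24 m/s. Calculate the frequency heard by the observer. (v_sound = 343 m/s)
f_obs = f·v/(v + v_s) = 629.9 Hz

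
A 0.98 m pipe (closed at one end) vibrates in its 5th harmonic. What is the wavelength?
λₙ = 4L/n = 0.784 m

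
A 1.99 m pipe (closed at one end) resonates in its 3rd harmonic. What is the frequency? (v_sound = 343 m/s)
fₙ = nv/(4L) = 129.3 Hz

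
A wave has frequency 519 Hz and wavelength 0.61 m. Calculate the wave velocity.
v = fλ = 316.6 m/s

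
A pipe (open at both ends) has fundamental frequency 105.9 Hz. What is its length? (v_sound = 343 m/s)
L = v/(2f₁) = 1.619 m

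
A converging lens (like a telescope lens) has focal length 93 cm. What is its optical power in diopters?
P = 1/f = 1.075 D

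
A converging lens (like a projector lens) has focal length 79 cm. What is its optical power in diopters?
P = 1/f = 1.266 D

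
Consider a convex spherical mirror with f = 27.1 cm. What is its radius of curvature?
R = 2|f| = 54.2 cm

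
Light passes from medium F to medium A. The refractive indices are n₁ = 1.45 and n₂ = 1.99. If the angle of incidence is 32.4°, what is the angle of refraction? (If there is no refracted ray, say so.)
sin θ₂ = (n₁/n₂)·sin θ₁ = 0.3904 → θ₂ = 22.98°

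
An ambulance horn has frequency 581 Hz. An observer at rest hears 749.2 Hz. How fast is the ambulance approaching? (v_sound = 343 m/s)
v_s = v·(1 − f/f_obs) = 77.01 m/s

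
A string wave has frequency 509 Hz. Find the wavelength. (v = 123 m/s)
λ = v/f = 0.2417 m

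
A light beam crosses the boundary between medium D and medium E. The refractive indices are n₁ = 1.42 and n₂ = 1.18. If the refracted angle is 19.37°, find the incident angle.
sin θ₁ = (n₂/n₁)·sin θ₂ → θ₁ = 16°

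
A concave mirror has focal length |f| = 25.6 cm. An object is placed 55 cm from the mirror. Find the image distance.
f = +25.6 cm (concave); 1/di = 1/f − 1/do → di = 47.89 cm (real image, in front of mirror)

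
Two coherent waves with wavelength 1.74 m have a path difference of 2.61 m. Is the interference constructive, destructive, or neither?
destructive — path difference = 1.5λ, an odd multiple of λ/2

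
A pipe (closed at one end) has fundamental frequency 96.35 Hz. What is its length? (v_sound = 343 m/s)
L = v/(4f₁) = 0.89 m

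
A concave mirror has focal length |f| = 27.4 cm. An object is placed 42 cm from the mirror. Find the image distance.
f = +27.4 cm (concave); 1/di = 1/f − 1/do → di = 78.82 cm (real image, in front of mirror)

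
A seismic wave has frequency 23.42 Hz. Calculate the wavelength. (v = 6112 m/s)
λ = v/f = 261 m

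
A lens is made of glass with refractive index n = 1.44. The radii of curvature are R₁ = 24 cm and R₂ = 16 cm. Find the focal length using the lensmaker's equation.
1/f = (n − 1)(1/R₁ − 1/R₂) → f = -109.1 cm (diverging lens)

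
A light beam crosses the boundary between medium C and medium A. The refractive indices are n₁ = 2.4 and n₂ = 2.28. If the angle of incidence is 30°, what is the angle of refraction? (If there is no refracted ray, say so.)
sin θ₂ = (n₁/n₂)·sin θ₁ = 0.5263 → θ₂ = 31.76°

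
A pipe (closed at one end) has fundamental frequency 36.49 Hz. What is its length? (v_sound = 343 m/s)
L = v/(4f₁) = 2.35 m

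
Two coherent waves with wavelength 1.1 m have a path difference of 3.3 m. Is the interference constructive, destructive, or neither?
constructive — path difference = 3λ, a whole number of wavelengths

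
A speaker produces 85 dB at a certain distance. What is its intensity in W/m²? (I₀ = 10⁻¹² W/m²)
I = I₀·10^(β/10) = 3.16 × 10⁻⁴ W/m²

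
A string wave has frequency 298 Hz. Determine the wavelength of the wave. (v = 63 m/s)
λ = v/f = 0.2114 m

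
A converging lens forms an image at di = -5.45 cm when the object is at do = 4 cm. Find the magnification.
M = −di/do = 1.363 (upright image)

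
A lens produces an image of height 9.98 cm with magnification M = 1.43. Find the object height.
ho = |hi|/|M| = 6.979 cm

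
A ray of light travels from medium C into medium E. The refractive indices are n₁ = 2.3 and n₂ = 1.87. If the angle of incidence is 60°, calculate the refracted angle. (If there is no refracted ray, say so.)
sin θ₂ = (n₁/n₂)·sin θ₁ = 1.065 > 1, so there is no refracted ray — the light undergoes total internal reflection.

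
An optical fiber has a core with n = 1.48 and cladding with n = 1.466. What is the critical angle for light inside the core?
θc = arcsin(n_cladding/n_core) = 82.11°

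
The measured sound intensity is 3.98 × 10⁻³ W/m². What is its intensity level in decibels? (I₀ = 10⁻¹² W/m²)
β = 10·log₁₀(I/I₀) = 96 dB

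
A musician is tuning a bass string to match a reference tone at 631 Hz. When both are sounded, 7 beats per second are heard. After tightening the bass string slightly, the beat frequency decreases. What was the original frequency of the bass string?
624 Hz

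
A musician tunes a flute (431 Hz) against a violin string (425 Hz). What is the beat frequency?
6 Hz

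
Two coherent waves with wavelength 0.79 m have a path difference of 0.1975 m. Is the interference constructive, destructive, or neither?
neither (partial) — path difference = 0.25λ, neither a whole number of wavelengths nor an odd multiple of λ/2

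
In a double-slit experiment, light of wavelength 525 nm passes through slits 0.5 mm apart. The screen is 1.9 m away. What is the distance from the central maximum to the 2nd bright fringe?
y = mλL/d = 3.99 mm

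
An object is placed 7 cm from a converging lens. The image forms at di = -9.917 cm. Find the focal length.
1/f = 1/do + 1/di → f = 23.8 cm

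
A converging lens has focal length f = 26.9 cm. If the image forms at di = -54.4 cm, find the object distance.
1/do = 1/f − 1/di → do = 18 cm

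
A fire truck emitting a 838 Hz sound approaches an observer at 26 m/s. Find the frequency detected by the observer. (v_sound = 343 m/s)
f_obs = f·v/(v − v_s) = 906.7 Hz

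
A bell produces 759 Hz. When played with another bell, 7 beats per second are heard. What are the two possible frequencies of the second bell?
f₂ = 759 ± 7 Hz → 766 Hz or 752 Hz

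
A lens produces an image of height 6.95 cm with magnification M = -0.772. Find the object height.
ho = |hi|/|M| = 9.003 cm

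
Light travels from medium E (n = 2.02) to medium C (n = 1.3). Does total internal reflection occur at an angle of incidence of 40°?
θc = arcsin(n₂/n₁) = 40.06°; 40° < θc, so no — the ray refracts.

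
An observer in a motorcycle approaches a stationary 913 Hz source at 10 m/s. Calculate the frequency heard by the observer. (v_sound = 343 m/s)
f_obs = f·(v + v_o)/v = 939.6 Hz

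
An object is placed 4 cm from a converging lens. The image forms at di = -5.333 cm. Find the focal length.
1/f = 1/do + 1/di → f = 16 cm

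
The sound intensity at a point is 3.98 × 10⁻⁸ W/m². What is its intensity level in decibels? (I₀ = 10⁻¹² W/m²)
β = 10·log₁₀(I/I₀) = 46 dB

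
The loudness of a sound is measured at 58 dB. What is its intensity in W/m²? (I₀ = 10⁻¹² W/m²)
I = I₀·10^(β/10) = 6.31 × 10⁻⁷ W/m²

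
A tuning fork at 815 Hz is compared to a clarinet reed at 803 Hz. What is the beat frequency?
12 Hz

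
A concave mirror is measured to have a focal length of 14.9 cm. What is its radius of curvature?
R = 2|f| = 29.8 cm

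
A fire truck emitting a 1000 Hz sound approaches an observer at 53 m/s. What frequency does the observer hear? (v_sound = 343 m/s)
f_obs = f·v/(v − v_s) = 1183 Hz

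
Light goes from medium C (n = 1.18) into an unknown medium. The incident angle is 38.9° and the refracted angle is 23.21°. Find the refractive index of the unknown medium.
n₂ = n₁·sin θ₁ / sin θ₂ = 1.88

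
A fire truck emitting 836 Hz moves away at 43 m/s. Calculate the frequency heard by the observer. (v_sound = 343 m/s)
f_obs = f·v/(v + v_s) = 742.9 Hz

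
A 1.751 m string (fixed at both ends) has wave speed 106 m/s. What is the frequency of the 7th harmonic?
fₙ = nv/(2L) = 211.9 Hz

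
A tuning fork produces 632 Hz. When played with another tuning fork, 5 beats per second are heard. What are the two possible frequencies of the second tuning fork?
f₂ = 632 ± 5 Hz → 637 Hz or 627 Hz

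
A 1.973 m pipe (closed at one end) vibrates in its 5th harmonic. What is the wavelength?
λₙ = 4L/n = 1.578 m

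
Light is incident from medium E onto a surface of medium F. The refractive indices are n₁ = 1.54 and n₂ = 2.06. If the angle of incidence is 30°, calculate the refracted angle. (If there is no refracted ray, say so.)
sin θ₂ = (n₁/n₂)·sin θ₁ = 0.3738 → θ₂ = 21.95°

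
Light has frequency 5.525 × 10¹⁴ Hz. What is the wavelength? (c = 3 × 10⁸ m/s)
λ = c/f = 543 nm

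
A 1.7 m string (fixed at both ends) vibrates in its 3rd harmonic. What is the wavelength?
λₙ = 2L/n = 1.133 m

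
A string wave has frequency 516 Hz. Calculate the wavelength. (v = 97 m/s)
λ = v/f = 0.188 m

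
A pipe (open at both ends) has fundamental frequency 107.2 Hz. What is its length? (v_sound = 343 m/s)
L = v/(2f₁) = 1.6 m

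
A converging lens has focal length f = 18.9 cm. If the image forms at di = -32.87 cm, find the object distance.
1/do = 1/f − 1/di → do = 12 cm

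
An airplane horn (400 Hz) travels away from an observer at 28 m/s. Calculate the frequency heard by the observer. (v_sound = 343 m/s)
f_obs = f·v/(v + v_s) = 369.8 Hz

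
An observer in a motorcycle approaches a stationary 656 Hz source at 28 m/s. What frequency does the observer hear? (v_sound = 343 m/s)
f_obs = f·(v + v_o)/v = 709.6 Hz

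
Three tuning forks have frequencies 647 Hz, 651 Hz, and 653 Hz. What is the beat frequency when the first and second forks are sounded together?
4 Hz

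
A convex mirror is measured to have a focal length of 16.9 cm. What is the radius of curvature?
R = 2|f| = 33.8 cm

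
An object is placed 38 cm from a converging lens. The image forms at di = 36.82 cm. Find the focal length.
1/f = 1/do + 1/di → f = 18.7 cm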